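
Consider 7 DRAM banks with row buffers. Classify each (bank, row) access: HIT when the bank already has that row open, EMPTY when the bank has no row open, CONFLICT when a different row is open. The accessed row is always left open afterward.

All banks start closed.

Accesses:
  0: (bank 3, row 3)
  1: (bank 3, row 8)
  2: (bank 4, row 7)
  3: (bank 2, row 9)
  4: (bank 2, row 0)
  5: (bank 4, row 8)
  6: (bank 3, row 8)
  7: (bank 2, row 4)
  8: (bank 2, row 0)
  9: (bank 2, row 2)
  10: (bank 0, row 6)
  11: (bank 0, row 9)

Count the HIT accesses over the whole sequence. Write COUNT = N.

COUNT = 1

step 0: bank3 None->3 [EMPTY]
step 1: bank3 3->8 [CONFLICT]
step 2: bank4 None->7 [EMPTY]
step 3: bank2 None->9 [EMPTY]
step 4: bank2 9->0 [CONFLICT]
step 5: bank4 7->8 [CONFLICT]
step 6: bank3 8->8 [HIT]
step 7: bank2 0->4 [CONFLICT]
step 8: bank2 4->0 [CONFLICT]
step 9: bank2 0->2 [CONFLICT]
step 10: bank0 None->6 [EMPTY]
step 11: bank0 6->9 [CONFLICT]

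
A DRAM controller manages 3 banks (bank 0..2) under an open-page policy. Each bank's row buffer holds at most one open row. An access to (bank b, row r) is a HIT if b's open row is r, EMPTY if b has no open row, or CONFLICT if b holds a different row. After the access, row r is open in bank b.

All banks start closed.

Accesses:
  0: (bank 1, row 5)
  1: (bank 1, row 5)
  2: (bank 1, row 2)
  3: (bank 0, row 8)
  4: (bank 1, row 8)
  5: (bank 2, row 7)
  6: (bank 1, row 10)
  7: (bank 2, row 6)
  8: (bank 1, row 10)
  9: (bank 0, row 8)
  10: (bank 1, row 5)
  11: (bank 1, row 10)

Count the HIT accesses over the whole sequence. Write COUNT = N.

COUNT = 3

0: bank 1 row 5 — prev None → EMPTY
1: bank 1 row 5 — prev 5 → HIT
2: bank 1 row 2 — prev 5 → CONFLICT
3: bank 0 row 8 — prev None → EMPTY
4: bank 1 row 8 — prev 2 → CONFLICT
5: bank 2 row 7 — prev None → EMPTY
6: bank 1 row 10 — prev 8 → CONFLICT
7: bank 2 row 6 — prev 7 → CONFLICT
8: bank 1 row 10 — prev 10 → HIT
9: bank 0 row 8 — prev 8 → HIT
10: bank 1 row 5 — prev 10 → CONFLICT
11: bank 1 row 10 — prev 5 → CONFLICT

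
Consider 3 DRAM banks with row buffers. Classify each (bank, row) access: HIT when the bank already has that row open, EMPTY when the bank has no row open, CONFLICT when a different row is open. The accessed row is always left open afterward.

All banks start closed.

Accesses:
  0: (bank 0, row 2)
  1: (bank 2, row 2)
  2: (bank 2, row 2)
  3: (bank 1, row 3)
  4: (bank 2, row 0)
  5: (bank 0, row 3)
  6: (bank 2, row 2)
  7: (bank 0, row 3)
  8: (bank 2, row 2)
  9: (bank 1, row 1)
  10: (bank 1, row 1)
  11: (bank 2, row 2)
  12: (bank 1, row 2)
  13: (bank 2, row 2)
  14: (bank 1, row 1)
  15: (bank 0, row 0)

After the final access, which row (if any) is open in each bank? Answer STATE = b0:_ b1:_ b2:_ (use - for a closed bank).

STATE = b0:0 b1:1 b2:2

  [0] b0 r2: no row ⇒ E
  [1] b2 r2: no row ⇒ E
  [2] b2 r2: had r2 ⇒ H
  [3] b1 r3: no row ⇒ E
  [4] b2 r0: had r2 ⇒ C
  [5] b0 r3: had r2 ⇒ C
  [6] b2 r2: had r0 ⇒ C
  [7] b0 r3: had r3 ⇒ H
  [8] b2 r2: had r2 ⇒ H
  [9] b1 r1: had r3 ⇒ C
  [10] b1 r1: had r1 ⇒ H
  [11] b2 r2: had r2 ⇒ H
  [12] b1 r2: had r1 ⇒ C
  [13] b2 r2: had r2 ⇒ H
  [14] b1 r1: had r2 ⇒ C
  [15] b0 r0: had r3 ⇒ C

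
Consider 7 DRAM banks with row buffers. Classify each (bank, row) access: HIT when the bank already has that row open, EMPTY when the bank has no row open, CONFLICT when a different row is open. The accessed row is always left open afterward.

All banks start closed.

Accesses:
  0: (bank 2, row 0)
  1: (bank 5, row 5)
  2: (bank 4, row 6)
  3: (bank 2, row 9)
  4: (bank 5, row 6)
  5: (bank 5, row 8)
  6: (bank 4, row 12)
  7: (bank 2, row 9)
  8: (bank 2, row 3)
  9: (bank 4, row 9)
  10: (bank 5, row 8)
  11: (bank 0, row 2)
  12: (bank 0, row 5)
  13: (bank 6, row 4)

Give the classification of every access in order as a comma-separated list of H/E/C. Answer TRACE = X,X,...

  [0] b2 r0: no row ⇒ E
  [1] b5 r5: no row ⇒ E
  [2] b4 r6: no row ⇒ E
  [3] b2 r9: had r0 ⇒ C
  [4] b5 r6: had r5 ⇒ C
  [5] b5 r8: had r6 ⇒ C
  [6] b4 r12: had r6 ⇒ C
  [7] b2 r9: had r9 ⇒ H
  [8] b2 r3: had r9 ⇒ C
  [9] b4 r9: had r12 ⇒ C
  [10] b5 r8: had r8 ⇒ H
  [11] b0 r2: no row ⇒ E
  [12] b0 r5: had r2 ⇒ C
  [13] b6 r4: no row ⇒ E

TRACE = E,E,E,C,C,C,C,H,C,C,H,E,C,E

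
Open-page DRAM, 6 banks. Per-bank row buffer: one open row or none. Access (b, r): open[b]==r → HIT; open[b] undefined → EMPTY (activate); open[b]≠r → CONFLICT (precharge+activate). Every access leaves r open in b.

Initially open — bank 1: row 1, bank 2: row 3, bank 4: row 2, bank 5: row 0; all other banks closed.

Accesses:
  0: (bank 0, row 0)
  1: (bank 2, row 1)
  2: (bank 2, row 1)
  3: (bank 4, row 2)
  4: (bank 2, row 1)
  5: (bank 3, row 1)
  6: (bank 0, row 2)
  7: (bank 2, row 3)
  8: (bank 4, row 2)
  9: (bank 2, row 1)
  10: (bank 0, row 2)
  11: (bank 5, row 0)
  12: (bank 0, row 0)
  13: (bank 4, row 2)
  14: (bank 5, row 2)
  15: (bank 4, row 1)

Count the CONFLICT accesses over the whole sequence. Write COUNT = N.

COUNT = 7

  [0] b0 r0: no row ⇒ E
  [1] b2 r1: had r3 ⇒ C
  [2] b2 r1: had r1 ⇒ H
  [3] b4 r2: had r2 ⇒ H
  [4] b2 r1: had r1 ⇒ H
  [5] b3 r1: no row ⇒ E
  [6] b0 r2: had r0 ⇒ C
  [7] b2 r3: had r1 ⇒ C
  [8] b4 r2: had r2 ⇒ H
  [9] b2 r1: had r3 ⇒ C
  [10] b0 r2: had r2 ⇒ H
  [11] b5 r0: had r0 ⇒ H
  [12] b0 r0: had r2 ⇒ C
  [13] b4 r2: had r2 ⇒ H
  [14] b5 r2: had r0 ⇒ C
  [15] b4 r1: had r2 ⇒ C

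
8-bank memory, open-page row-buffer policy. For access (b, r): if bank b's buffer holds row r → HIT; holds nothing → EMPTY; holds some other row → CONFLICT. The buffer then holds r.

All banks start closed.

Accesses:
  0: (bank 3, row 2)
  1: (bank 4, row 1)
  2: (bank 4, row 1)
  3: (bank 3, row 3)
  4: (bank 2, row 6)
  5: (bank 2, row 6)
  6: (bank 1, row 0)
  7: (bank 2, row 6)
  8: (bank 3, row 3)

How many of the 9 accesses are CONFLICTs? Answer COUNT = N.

COUNT = 1

  [0] b3 r2: no row ⇒ E
  [1] b4 r1: no row ⇒ E
  [2] b4 r1: had r1 ⇒ H
  [3] b3 r3: had r2 ⇒ C
  [4] b2 r6: no row ⇒ E
  [5] b2 r6: had r6 ⇒ H
  [6] b1 r0: no row ⇒ E
  [7] b2 r6: had r6 ⇒ H
  [8] b3 r3: had r3 ⇒ H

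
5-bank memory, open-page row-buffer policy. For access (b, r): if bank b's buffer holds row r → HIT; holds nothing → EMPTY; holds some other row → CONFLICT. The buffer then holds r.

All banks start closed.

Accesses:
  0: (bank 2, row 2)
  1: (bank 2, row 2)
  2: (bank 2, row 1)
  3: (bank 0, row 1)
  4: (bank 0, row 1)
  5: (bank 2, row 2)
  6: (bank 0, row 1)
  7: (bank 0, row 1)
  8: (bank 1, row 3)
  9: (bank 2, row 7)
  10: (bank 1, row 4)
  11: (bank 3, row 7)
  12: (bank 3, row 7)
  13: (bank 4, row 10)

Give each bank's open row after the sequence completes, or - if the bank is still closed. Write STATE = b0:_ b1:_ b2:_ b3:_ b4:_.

STATE = b0:1 b1:4 b2:7 b3:7 b4:10

step 0: bank2 None->2 [EMPTY]
step 1: bank2 2->2 [HIT]
step 2: bank2 2->1 [CONFLICT]
step 3: bank0 None->1 [EMPTY]
step 4: bank0 1->1 [HIT]
step 5: bank2 1->2 [CONFLICT]
step 6: bank0 1->1 [HIT]
step 7: bank0 1->1 [HIT]
step 8: bank1 None->3 [EMPTY]
step 9: bank2 2->7 [CONFLICT]
step 10: bank1 3->4 [CONFLICT]
step 11: bank3 None->7 [EMPTY]
step 12: bank3 7->7 [HIT]
step 13: bank4 None->10 [EMPTY]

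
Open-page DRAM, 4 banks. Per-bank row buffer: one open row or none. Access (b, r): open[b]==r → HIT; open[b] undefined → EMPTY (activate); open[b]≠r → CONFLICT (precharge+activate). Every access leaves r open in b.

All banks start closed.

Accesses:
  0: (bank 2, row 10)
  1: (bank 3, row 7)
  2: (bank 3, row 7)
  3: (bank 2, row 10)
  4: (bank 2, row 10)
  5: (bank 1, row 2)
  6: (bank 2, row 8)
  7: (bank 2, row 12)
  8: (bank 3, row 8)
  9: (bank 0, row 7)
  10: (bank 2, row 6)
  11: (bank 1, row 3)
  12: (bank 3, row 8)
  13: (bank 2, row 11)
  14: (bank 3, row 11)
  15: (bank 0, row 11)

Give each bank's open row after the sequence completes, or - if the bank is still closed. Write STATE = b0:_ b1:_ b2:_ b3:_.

#0 (2,10) E
#1 (3,7) E
#2 (3,7) H  (was 7)
#3 (2,10) H  (was 10)
#4 (2,10) H  (was 10)
#5 (1,2) E
#6 (2,8) C  (was 10)
#7 (2,12) C  (was 8)
#8 (3,8) C  (was 7)
#9 (0,7) E
#10 (2,6) C  (was 12)
#11 (1,3) C  (was 2)
#12 (3,8) H  (was 8)
#13 (2,11) C  (was 6)
#14 (3,11) C  (was 8)
#15 (0,11) C  (was 7)

STATE = b0:11 b1:3 b2:11 b3:11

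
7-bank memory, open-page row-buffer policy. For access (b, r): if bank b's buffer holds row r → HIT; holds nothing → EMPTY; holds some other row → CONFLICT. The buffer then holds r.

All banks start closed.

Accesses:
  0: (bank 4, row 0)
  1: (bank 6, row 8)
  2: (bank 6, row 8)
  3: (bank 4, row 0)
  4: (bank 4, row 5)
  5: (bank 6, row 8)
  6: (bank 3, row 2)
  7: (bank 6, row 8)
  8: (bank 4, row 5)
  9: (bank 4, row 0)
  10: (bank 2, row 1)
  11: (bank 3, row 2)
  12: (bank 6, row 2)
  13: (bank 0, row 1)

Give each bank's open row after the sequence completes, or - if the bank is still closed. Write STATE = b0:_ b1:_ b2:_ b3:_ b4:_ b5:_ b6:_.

#0 (4,0) E
#1 (6,8) E
#2 (6,8) H  (was 8)
#3 (4,0) H  (was 0)
#4 (4,5) C  (was 0)
#5 (6,8) H  (was 8)
#6 (3,2) E
#7 (6,8) H  (was 8)
#8 (4,5) H  (was 5)
#9 (4,0) C  (was 5)
#10 (2,1) E
#11 (3,2) H  (was 2)
#12 (6,2) C  (was 8)
#13 (0,1) E

STATE = b0:1 b1:- b2:1 b3:2 b4:0 b5:- b6:2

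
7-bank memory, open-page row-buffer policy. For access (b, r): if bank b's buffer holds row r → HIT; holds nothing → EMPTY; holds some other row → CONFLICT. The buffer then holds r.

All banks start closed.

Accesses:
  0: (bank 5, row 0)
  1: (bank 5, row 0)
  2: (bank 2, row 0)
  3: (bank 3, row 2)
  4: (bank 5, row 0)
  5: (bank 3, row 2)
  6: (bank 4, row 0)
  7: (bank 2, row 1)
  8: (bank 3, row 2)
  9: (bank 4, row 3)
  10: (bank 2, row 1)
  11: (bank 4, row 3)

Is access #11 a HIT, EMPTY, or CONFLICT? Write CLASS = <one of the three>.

CLASS = HIT

  [0] b5 r0: no row ⇒ E
  [1] b5 r0: had r0 ⇒ H
  [2] b2 r0: no row ⇒ E
  [3] b3 r2: no row ⇒ E
  [4] b5 r0: had r0 ⇒ H
  [5] b3 r2: had r2 ⇒ H
  [6] b4 r0: no row ⇒ E
  [7] b2 r1: had r0 ⇒ C
  [8] b3 r2: had r2 ⇒ H
  [9] b4 r3: had r0 ⇒ C
  [10] b2 r1: had r1 ⇒ H
  [11] b4 r3: had r3 ⇒ H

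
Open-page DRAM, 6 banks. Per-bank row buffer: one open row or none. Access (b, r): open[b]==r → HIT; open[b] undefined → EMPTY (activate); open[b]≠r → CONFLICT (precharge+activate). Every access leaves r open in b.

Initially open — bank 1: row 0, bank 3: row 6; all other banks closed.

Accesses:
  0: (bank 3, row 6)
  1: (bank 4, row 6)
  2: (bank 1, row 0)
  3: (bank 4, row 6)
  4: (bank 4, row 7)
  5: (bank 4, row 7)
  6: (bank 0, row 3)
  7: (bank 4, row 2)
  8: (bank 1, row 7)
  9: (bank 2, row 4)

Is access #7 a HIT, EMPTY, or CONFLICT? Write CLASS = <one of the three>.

#0 (3,6) H  (was 6)
#1 (4,6) E
#2 (1,0) H  (was 0)
#3 (4,6) H  (was 6)
#4 (4,7) C  (was 6)
#5 (4,7) H  (was 7)
#6 (0,3) E
#7 (4,2) C  (was 7)
#8 (1,7) C  (was 0)
#9 (2,4) E

CLASS = CONFLICT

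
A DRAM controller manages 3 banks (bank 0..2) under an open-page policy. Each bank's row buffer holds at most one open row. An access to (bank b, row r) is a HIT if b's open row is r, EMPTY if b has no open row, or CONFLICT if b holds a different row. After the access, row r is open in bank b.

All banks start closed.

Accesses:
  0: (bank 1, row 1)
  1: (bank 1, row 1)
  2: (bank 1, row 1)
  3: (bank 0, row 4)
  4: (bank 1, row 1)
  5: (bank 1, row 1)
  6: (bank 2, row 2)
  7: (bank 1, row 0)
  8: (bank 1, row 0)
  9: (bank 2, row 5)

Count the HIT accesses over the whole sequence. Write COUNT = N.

step 0: bank1 None->1 [EMPTY]
step 1: bank1 1->1 [HIT]
step 2: bank1 1->1 [HIT]
step 3: bank0 None->4 [EMPTY]
step 4: bank1 1->1 [HIT]
step 5: bank1 1->1 [HIT]
step 6: bank2 None->2 [EMPTY]
step 7: bank1 1->0 [CONFLICT]
step 8: bank1 0->0 [HIT]
step 9: bank2 2->5 [CONFLICT]

COUNT = 5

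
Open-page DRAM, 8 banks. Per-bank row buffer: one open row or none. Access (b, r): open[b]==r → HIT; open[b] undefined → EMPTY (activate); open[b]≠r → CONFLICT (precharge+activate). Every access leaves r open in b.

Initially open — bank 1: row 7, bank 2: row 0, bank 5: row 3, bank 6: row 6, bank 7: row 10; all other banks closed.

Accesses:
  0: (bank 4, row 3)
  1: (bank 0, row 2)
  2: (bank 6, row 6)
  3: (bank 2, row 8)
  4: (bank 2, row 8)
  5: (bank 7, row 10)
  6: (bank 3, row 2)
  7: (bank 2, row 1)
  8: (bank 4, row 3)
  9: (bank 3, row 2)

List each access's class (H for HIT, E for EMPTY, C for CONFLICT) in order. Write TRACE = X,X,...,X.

0: bank 4 row 3 — prev None → EMPTY
1: bank 0 row 2 — prev None → EMPTY
2: bank 6 row 6 — prev 6 → HIT
3: bank 2 row 8 — prev 0 → CONFLICT
4: bank 2 row 8 — prev 8 → HIT
5: bank 7 row 10 — prev 10 → HIT
6: bank 3 row 2 — prev None → EMPTY
7: bank 2 row 1 — prev 8 → CONFLICT
8: bank 4 row 3 — prev 3 → HIT
9: bank 3 row 2 — prev 2 → HIT

TRACE = E,E,H,C,H,H,E,C,H,H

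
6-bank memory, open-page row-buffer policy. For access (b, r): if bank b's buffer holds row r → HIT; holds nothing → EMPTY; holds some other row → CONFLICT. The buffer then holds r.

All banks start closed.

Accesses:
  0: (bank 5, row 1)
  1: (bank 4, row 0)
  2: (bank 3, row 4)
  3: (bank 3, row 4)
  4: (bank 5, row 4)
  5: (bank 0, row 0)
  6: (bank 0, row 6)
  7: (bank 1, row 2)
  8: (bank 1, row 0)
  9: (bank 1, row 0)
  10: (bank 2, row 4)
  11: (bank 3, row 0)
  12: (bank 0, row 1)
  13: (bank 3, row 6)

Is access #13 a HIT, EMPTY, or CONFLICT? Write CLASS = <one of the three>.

CLASS = CONFLICT

#0 (5,1) E
#1 (4,0) E
#2 (3,4) E
#3 (3,4) H  (was 4)
#4 (5,4) C  (was 1)
#5 (0,0) E
#6 (0,6) C  (was 0)
#7 (1,2) E
#8 (1,0) C  (was 2)
#9 (1,0) H  (was 0)
#10 (2,4) E
#11 (3,0) C  (was 4)
#12 (0,1) C  (was 6)
#13 (3,6) C  (was 0)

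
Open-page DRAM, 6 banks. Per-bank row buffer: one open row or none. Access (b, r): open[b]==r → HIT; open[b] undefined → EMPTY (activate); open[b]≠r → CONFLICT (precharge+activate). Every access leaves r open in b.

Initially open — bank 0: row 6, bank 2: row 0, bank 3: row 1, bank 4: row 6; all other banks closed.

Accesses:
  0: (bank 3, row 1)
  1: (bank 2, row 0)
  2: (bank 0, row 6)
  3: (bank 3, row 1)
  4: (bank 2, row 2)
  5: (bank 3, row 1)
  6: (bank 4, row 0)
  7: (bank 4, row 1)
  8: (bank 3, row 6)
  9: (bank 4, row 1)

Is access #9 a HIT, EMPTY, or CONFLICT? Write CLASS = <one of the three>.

CLASS = HIT

#0 (3,1) H  (was 1)
#1 (2,0) H  (was 0)
#2 (0,6) H  (was 6)
#3 (3,1) H  (was 1)
#4 (2,2) C  (was 0)
#5 (3,1) H  (was 1)
#6 (4,0) C  (was 6)
#7 (4,1) C  (was 0)
#8 (3,6) C  (was 1)
#9 (4,1) H  (was 1)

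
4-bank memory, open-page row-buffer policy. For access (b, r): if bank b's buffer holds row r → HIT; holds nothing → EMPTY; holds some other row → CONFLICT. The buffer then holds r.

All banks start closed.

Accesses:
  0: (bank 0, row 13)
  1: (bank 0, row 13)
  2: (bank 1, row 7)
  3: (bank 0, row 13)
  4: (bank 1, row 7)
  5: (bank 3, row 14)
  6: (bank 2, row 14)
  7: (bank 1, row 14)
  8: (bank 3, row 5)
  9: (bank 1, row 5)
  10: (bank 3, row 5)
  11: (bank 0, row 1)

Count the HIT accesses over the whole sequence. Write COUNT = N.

COUNT = 4

#0 (0,13) E
#1 (0,13) H  (was 13)
#2 (1,7) E
#3 (0,13) H  (was 13)
#4 (1,7) H  (was 7)
#5 (3,14) E
#6 (2,14) E
#7 (1,14) C  (was 7)
#8 (3,5) C  (was 14)
#9 (1,5) C  (was 14)
#10 (3,5) H  (was 5)
#11 (0,1) C  (was 13)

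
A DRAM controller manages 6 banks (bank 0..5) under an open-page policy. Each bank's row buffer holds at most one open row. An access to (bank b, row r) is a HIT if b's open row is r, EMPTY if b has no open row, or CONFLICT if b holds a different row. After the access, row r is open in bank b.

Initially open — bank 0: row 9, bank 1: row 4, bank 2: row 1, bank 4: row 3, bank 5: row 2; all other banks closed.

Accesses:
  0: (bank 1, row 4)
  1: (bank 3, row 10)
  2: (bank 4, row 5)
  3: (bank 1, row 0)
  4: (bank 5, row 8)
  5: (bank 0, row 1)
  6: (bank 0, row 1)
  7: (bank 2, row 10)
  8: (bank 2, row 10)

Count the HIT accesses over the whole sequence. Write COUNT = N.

0: bank 1 row 4 — prev 4 → HIT
1: bank 3 row 10 — prev None → EMPTY
2: bank 4 row 5 — prev 3 → CONFLICT
3: bank 1 row 0 — prev 4 → CONFLICT
4: bank 5 row 8 — prev 2 → CONFLICT
5: bank 0 row 1 — prev 9 → CONFLICT
6: bank 0 row 1 — prev 1 → HIT
7: bank 2 row 10 — prev 1 → CONFLICT
8: bank 2 row 10 — prev 10 → HIT

COUNT = 3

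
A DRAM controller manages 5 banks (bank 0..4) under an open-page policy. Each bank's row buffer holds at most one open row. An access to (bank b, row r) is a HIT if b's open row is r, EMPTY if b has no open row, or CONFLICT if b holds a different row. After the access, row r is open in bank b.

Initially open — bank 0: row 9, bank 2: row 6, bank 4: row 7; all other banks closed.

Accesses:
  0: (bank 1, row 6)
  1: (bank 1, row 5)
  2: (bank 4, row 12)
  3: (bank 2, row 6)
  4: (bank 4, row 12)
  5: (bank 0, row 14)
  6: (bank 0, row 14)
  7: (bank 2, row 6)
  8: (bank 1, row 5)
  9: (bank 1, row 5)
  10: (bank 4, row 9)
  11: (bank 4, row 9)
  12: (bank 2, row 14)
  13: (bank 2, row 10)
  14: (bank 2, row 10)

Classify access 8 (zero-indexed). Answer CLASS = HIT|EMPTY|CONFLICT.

CLASS = HIT

0: bank 1 row 6 — prev None → EMPTY
1: bank 1 row 5 — prev 6 → CONFLICT
2: bank 4 row 12 — prev 7 → CONFLICT
3: bank 2 row 6 — prev 6 → HIT
4: bank 4 row 12 — prev 12 → HIT
5: bank 0 row 14 — prev 9 → CONFLICT
6: bank 0 row 14 — prev 14 → HIT
7: bank 2 row 6 — prev 6 → HIT
8: bank 1 row 5 — prev 5 → HIT
9: bank 1 row 5 — prev 5 → HIT
10: bank 4 row 9 — prev 12 → CONFLICT
11: bank 4 row 9 — prev 9 → HIT
12: bank 2 row 14 — prev 6 → CONFLICT
13: bank 2 row 10 — prev 14 → CONFLICT
14: bank 2 row 10 — prev 10 → HIT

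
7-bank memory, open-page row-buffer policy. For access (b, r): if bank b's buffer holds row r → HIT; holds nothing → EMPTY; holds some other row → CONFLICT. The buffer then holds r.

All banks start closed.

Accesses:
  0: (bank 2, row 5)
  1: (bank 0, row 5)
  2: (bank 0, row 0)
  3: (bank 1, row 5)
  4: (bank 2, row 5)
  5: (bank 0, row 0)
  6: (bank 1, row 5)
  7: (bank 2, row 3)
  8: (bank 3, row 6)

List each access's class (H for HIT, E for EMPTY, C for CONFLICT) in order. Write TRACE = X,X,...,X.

#0 (2,5) E
#1 (0,5) E
#2 (0,0) C  (was 5)
#3 (1,5) E
#4 (2,5) H  (was 5)
#5 (0,0) H  (was 0)
#6 (1,5) H  (was 5)
#7 (2,3) C  (was 5)
#8 (3,6) E

TRACE = E,E,C,E,H,H,H,C,E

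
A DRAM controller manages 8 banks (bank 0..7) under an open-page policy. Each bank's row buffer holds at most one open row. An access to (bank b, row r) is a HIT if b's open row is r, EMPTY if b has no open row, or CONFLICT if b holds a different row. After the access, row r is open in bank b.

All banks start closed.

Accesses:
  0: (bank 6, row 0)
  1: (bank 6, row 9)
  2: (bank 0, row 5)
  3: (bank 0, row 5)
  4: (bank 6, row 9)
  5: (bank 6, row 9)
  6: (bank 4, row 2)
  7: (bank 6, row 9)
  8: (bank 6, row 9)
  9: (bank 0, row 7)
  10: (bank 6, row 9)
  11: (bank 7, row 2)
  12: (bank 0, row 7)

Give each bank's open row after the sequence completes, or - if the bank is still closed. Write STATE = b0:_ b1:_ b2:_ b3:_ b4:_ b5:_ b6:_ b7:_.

STATE = b0:7 b1:- b2:- b3:- b4:2 b5:- b6:9 b7:2

  [0] b6 r0: no row ⇒ E
  [1] b6 r9: had r0 ⇒ C
  [2] b0 r5: no row ⇒ E
  [3] b0 r5: had r5 ⇒ H
  [4] b6 r9: had r9 ⇒ H
  [5] b6 r9: had r9 ⇒ H
  [6] b4 r2: no row ⇒ E
  [7] b6 r9: had r9 ⇒ H
  [8] b6 r9: had r9 ⇒ H
  [9] b0 r7: had r5 ⇒ C
  [10] b6 r9: had r9 ⇒ H
  [11] b7 r2: no row ⇒ E
  [12] b0 r7: had r7 ⇒ H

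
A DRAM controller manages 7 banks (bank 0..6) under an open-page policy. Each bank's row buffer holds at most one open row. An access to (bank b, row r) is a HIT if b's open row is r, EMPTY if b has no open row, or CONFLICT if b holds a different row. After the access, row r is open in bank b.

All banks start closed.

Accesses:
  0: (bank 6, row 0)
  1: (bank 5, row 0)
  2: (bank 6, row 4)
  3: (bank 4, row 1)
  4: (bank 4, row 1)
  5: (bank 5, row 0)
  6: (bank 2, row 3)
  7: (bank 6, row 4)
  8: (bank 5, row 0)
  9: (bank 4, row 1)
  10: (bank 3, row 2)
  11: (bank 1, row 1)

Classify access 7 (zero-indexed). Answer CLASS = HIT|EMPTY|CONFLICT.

CLASS = HIT

#0 (6,0) E
#1 (5,0) E
#2 (6,4) C  (was 0)
#3 (4,1) E
#4 (4,1) H  (was 1)
#5 (5,0) H  (was 0)
#6 (2,3) E
#7 (6,4) H  (was 4)
#8 (5,0) H  (was 0)
#9 (4,1) H  (was 1)
#10 (3,2) E
#11 (1,1) E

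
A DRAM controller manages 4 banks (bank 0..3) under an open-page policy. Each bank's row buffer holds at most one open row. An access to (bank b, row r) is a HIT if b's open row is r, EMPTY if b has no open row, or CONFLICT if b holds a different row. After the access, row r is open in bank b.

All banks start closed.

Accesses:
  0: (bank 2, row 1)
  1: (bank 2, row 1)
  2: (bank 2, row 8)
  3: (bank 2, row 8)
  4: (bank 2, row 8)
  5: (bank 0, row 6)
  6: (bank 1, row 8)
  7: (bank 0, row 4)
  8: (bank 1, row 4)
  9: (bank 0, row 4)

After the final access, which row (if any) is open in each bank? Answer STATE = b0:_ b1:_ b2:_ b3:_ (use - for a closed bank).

step 0: bank2 None->1 [EMPTY]
step 1: bank2 1->1 [HIT]
step 2: bank2 1->8 [CONFLICT]
step 3: bank2 8->8 [HIT]
step 4: bank2 8->8 [HIT]
step 5: bank0 None->6 [EMPTY]
step 6: bank1 None->8 [EMPTY]
step 7: bank0 6->4 [CONFLICT]
step 8: bank1 8->4 [CONFLICT]
step 9: bank0 4->4 [HIT]

STATE = b0:4 b1:4 b2:8 b3:-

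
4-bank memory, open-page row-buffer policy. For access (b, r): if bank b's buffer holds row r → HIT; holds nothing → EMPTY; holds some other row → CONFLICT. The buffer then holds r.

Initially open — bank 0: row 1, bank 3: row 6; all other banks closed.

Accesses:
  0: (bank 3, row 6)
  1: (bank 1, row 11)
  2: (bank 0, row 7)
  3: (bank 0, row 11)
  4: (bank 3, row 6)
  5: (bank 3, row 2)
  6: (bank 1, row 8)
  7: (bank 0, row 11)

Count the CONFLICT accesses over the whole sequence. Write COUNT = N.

COUNT = 4

#0 (3,6) H  (was 6)
#1 (1,11) E
#2 (0,7) C  (was 1)
#3 (0,11) C  (was 7)
#4 (3,6) H  (was 6)
#5 (3,2) C  (was 6)
#6 (1,8) C  (was 11)
#7 (0,11) H  (was 11)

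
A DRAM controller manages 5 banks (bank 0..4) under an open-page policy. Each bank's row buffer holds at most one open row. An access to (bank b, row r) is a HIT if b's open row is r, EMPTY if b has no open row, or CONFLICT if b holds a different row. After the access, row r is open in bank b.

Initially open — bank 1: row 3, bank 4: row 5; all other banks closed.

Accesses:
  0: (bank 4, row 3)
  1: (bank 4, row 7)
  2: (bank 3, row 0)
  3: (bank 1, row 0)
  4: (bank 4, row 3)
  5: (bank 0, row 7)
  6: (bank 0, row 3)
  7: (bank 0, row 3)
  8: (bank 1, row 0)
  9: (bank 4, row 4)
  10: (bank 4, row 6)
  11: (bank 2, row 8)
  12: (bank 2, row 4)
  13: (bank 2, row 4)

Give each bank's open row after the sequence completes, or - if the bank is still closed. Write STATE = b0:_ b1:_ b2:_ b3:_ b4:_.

STATE = b0:3 b1:0 b2:4 b3:0 b4:6

0: bank 4 row 3 — prev 5 → CONFLICT
1: bank 4 row 7 — prev 3 → CONFLICT
2: bank 3 row 0 — prev None → EMPTY
3: bank 1 row 0 — prev 3 → CONFLICT
4: bank 4 row 3 — prev 7 → CONFLICT
5: bank 0 row 7 — prev None → EMPTY
6: bank 0 row 3 — prev 7 → CONFLICT
7: bank 0 row 3 — prev 3 → HIT
8: bank 1 row 0 — prev 0 → HIT
9: bank 4 row 4 — prev 3 → CONFLICT
10: bank 4 row 6 — prev 4 → CONFLICT
11: bank 2 row 8 — prev None → EMPTY
12: bank 2 row 4 — prev 8 → CONFLICT
13: bank 2 row 4 — prev 4 → HIT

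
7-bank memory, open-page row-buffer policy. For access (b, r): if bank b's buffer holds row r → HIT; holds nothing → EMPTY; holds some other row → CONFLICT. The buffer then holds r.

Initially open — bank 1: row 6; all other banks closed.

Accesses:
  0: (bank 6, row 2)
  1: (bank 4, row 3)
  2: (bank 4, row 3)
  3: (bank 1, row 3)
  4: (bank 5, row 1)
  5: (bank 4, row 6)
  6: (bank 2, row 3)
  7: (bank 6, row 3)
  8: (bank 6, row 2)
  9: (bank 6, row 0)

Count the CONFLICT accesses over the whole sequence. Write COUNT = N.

  [0] b6 r2: no row ⇒ E
  [1] b4 r3: no row ⇒ E
  [2] b4 r3: had r3 ⇒ H
  [3] b1 r3: had r6 ⇒ C
  [4] b5 r1: no row ⇒ E
  [5] b4 r6: had r3 ⇒ C
  [6] b2 r3: no row ⇒ E
  [7] b6 r3: had r2 ⇒ C
  [8] b6 r2: had r3 ⇒ C
  [9] b6 r0: had r2 ⇒ C

COUNT = 5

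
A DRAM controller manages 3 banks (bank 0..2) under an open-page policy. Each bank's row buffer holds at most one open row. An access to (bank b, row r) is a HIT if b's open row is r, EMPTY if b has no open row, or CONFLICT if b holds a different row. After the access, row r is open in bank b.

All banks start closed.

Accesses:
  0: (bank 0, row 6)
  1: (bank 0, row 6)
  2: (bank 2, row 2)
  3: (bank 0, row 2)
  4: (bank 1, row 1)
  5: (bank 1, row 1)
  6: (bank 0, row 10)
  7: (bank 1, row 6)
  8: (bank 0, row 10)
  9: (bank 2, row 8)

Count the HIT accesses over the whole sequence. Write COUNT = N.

COUNT = 3

  [0] b0 r6: no row ⇒ E
  [1] b0 r6: had r6 ⇒ H
  [2] b2 r2: no row ⇒ E
  [3] b0 r2: had r6 ⇒ C
  [4] b1 r1: no row ⇒ E
  [5] b1 r1: had r1 ⇒ H
  [6] b0 r10: had r2 ⇒ C
  [7] b1 r6: had r1 ⇒ C
  [8] b0 r10: had r10 ⇒ H
  [9] b2 r8: had r2 ⇒ C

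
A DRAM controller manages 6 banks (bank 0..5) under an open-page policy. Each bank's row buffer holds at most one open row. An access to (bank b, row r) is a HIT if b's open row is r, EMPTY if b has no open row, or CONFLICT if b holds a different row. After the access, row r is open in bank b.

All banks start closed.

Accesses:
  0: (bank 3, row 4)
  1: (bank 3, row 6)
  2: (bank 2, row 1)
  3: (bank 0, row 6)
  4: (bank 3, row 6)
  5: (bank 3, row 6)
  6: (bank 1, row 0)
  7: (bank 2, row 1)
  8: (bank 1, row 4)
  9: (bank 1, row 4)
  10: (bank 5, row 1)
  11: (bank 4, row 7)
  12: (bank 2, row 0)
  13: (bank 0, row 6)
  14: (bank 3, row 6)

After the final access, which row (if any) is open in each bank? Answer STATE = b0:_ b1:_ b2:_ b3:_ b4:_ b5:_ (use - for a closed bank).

  [0] b3 r4: no row ⇒ E
  [1] b3 r6: had r4 ⇒ C
  [2] b2 r1: no row ⇒ E
  [3] b0 r6: no row ⇒ E
  [4] b3 r6: had r6 ⇒ H
  [5] b3 r6: had r6 ⇒ H
  [6] b1 r0: no row ⇒ E
  [7] b2 r1: had r1 ⇒ H
  [8] b1 r4: had r0 ⇒ C
  [9] b1 r4: had r4 ⇒ H
  [10] b5 r1: no row ⇒ E
  [11] b4 r7: no row ⇒ E
  [12] b2 r0: had r1 ⇒ C
  [13] b0 r6: had r6 ⇒ H
  [14] b3 r6: had r6 ⇒ H

STATE = b0:6 b1:4 b2:0 b3:6 b4:7 b5:1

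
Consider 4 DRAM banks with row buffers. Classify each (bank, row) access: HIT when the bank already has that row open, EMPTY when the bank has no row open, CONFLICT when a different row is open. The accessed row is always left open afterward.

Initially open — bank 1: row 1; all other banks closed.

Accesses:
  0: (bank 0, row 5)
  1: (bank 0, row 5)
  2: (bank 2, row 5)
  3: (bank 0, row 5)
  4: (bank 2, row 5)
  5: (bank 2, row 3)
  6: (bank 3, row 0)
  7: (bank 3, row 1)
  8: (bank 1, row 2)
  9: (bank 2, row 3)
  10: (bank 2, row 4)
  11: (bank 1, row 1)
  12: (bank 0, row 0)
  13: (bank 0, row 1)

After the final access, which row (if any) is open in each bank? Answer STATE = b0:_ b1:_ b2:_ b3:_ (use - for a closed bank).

STATE = b0:1 b1:1 b2:4 b3:1

  [0] b0 r5: no row ⇒ E
  [1] b0 r5: had r5 ⇒ H
  [2] b2 r5: no row ⇒ E
  [3] b0 r5: had r5 ⇒ H
  [4] b2 r5: had r5 ⇒ H
  [5] b2 r3: had r5 ⇒ C
  [6] b3 r0: no row ⇒ E
  [7] b3 r1: had r0 ⇒ C
  [8] b1 r2: had r1 ⇒ C
  [9] b2 r3: had r3 ⇒ H
  [10] b2 r4: had r3 ⇒ C
  [11] b1 r1: had r2 ⇒ C
  [12] b0 r0: had r5 ⇒ C
  [13] b0 r1: had r0 ⇒ C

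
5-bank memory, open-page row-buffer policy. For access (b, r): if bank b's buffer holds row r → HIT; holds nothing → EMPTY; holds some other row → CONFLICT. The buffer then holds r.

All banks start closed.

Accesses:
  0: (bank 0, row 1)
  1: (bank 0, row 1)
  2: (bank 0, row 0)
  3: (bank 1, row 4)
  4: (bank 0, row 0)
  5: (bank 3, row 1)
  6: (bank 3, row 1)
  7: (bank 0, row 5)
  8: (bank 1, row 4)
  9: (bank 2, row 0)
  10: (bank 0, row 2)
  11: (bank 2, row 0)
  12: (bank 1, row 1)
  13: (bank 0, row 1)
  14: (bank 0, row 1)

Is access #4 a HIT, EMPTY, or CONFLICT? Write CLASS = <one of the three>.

step 0: bank0 None->1 [EMPTY]
step 1: bank0 1->1 [HIT]
step 2: bank0 1->0 [CONFLICT]
step 3: bank1 None->4 [EMPTY]
step 4: bank0 0->0 [HIT]
step 5: bank3 None->1 [EMPTY]
step 6: bank3 1->1 [HIT]
step 7: bank0 0->5 [CONFLICT]
step 8: bank1 4->4 [HIT]
step 9: bank2 None->0 [EMPTY]
step 10: bank0 5->2 [CONFLICT]
step 11: bank2 0->0 [HIT]
step 12: bank1 4->1 [CONFLICT]
step 13: bank0 2->1 [CONFLICT]
step 14: bank0 1->1 [HIT]

CLASS = HIT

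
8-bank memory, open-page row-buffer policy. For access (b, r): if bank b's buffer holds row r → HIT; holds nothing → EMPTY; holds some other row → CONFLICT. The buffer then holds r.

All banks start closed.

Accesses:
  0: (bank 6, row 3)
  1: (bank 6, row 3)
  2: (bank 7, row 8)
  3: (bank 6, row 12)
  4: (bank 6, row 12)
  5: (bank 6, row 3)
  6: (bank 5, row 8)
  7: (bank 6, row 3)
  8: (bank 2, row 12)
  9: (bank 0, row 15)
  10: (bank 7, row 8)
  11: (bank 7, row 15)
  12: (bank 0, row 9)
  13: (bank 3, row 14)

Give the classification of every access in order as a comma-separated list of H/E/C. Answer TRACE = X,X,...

#0 (6,3) E
#1 (6,3) H  (was 3)
#2 (7,8) E
#3 (6,12) C  (was 3)
#4 (6,12) H  (was 12)
#5 (6,3) C  (was 12)
#6 (5,8) E
#7 (6,3) H  (was 3)
#8 (2,12) E
#9 (0,15) E
#10 (7,8) H  (was 8)
#11 (7,15) C  (was 8)
#12 (0,9) C  (was 15)
#13 (3,14) E

TRACE = E,H,E,C,H,C,E,H,E,E,H,C,C,E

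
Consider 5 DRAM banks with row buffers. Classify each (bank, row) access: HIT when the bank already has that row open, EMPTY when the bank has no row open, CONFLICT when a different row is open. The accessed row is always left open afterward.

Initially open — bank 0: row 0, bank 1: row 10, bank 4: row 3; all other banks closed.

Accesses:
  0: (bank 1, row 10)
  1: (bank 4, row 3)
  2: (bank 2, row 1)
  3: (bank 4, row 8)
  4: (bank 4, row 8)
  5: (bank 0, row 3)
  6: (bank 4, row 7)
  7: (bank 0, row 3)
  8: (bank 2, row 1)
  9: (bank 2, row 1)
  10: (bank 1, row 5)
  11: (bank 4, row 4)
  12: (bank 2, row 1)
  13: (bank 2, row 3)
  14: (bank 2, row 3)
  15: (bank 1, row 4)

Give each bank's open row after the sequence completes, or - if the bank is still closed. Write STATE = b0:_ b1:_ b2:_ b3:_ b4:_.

  [0] b1 r10: had r10 ⇒ H
  [1] b4 r3: had r3 ⇒ H
  [2] b2 r1: no row ⇒ E
  [3] b4 r8: had r3 ⇒ C
  [4] b4 r8: had r8 ⇒ H
  [5] b0 r3: had r0 ⇒ C
  [6] b4 r7: had r8 ⇒ C
  [7] b0 r3: had r3 ⇒ H
  [8] b2 r1: had r1 ⇒ H
  [9] b2 r1: had r1 ⇒ H
  [10] b1 r5: had r10 ⇒ C
  [11] b4 r4: had r7 ⇒ C
  [12] b2 r1: had r1 ⇒ H
  [13] b2 r3: had r1 ⇒ C
  [14] b2 r3: had r3 ⇒ H
  [15] b1 r4: had r5 ⇒ C

STATE = b0:3 b1:4 b2:3 b3:- b4:4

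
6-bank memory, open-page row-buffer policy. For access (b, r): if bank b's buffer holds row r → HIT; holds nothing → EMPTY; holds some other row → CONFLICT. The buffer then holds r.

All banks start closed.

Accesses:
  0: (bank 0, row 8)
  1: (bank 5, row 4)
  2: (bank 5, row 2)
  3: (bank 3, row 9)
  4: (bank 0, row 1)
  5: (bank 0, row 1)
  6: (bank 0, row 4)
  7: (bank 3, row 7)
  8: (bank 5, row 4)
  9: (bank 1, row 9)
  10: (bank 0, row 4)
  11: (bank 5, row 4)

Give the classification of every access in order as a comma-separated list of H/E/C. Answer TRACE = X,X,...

  [0] b0 r8: no row ⇒ E
  [1] b5 r4: no row ⇒ E
  [2] b5 r2: had r4 ⇒ C
  [3] b3 r9: no row ⇒ E
  [4] b0 r1: had r8 ⇒ C
  [5] b0 r1: had r1 ⇒ H
  [6] b0 r4: had r1 ⇒ C
  [7] b3 r7: had r9 ⇒ C
  [8] b5 r4: had r2 ⇒ C
  [9] b1 r9: no row ⇒ E
  [10] b0 r4: had r4 ⇒ H
  [11] b5 r4: had r4 ⇒ H

TRACE = E,E,C,E,C,H,C,C,C,E,H,H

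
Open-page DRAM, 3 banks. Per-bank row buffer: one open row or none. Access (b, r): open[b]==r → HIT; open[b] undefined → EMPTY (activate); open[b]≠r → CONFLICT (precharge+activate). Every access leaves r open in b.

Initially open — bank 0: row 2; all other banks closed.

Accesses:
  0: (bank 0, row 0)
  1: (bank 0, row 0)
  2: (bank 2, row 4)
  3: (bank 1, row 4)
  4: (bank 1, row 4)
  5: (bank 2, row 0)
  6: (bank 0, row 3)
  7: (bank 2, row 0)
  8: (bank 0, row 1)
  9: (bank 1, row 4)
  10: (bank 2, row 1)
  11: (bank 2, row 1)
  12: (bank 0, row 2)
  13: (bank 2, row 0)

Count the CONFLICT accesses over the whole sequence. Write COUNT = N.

0: bank 0 row 0 — prev 2 → CONFLICT
1: bank 0 row 0 — prev 0 → HIT
2: bank 2 row 4 — prev None → EMPTY
3: bank 1 row 4 — prev None → EMPTY
4: bank 1 row 4 — prev 4 → HIT
5: bank 2 row 0 — prev 4 → CONFLICT
6: bank 0 row 3 — prev 0 → CONFLICT
7: bank 2 row 0 — prev 0 → HIT
8: bank 0 row 1 — prev 3 → CONFLICT
9: bank 1 row 4 — prev 4 → HIT
10: bank 2 row 1 — prev 0 → CONFLICT
11: bank 2 row 1 — prev 1 → HIT
12: bank 0 row 2 — prev 1 → CONFLICT
13: bank 2 row 0 — prev 1 → CONFLICT

COUNT = 7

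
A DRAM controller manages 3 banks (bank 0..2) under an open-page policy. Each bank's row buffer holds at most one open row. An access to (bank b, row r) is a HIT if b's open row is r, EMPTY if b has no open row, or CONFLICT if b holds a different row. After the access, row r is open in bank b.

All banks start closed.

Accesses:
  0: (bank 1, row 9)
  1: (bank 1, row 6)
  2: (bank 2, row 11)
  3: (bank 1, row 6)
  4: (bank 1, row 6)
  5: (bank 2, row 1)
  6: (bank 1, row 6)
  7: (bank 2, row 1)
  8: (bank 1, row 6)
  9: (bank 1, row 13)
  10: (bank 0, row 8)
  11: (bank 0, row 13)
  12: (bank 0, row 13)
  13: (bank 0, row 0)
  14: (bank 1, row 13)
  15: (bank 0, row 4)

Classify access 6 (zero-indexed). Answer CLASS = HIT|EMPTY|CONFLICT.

CLASS = HIT

#0 (1,9) E
#1 (1,6) C  (was 9)
#2 (2,11) E
#3 (1,6) H  (was 6)
#4 (1,6) H  (was 6)
#5 (2,1) C  (was 11)
#6 (1,6) H  (was 6)
#7 (2,1) H  (was 1)
#8 (1,6) H  (was 6)
#9 (1,13) C  (was 6)
#10 (0,8) E
#11 (0,13) C  (was 8)
#12 (0,13) H  (was 13)
#13 (0,0) C  (was 13)
#14 (1,13) H  (was 13)
#15 (0,4) C  (was 0)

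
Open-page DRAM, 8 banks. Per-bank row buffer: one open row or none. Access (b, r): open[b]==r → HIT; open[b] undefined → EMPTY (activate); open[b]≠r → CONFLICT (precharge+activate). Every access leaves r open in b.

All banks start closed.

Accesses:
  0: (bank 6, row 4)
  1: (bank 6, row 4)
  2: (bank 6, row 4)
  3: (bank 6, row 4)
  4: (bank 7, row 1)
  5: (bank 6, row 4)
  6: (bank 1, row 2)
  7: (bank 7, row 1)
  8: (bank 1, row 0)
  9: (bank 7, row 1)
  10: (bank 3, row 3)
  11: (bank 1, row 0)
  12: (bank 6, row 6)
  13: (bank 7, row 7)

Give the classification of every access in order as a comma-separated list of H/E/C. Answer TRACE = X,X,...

#0 (6,4) E
#1 (6,4) H  (was 4)
#2 (6,4) H  (was 4)
#3 (6,4) H  (was 4)
#4 (7,1) E
#5 (6,4) H  (was 4)
#6 (1,2) E
#7 (7,1) H  (was 1)
#8 (1,0) C  (was 2)
#9 (7,1) H  (was 1)
#10 (3,3) E
#11 (1,0) H  (was 0)
#12 (6,6) C  (was 4)
#13 (7,7) C  (was 1)

TRACE = E,H,H,H,E,H,E,H,C,H,E,H,C,C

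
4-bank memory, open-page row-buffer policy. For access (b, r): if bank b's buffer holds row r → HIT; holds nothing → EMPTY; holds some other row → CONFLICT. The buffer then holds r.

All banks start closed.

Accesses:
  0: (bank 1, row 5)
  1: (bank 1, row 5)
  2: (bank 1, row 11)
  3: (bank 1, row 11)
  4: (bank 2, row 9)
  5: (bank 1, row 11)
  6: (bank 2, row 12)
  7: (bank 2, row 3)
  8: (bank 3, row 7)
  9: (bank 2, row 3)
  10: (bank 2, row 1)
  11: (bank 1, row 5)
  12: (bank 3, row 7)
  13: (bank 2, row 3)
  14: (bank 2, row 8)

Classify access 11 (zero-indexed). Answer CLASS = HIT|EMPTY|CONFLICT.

CLASS = CONFLICT

#0 (1,5) E
#1 (1,5) H  (was 5)
#2 (1,11) C  (was 5)
#3 (1,11) H  (was 11)
#4 (2,9) E
#5 (1,11) H  (was 11)
#6 (2,12) C  (was 9)
#7 (2,3) C  (was 12)
#8 (3,7) E
#9 (2,3) H  (was 3)
#10 (2,1) C  (was 3)
#11 (1,5) C  (was 11)
#12 (3,7) H  (was 7)
#13 (2,3) C  (was 1)
#14 (2,8) C  (was 3)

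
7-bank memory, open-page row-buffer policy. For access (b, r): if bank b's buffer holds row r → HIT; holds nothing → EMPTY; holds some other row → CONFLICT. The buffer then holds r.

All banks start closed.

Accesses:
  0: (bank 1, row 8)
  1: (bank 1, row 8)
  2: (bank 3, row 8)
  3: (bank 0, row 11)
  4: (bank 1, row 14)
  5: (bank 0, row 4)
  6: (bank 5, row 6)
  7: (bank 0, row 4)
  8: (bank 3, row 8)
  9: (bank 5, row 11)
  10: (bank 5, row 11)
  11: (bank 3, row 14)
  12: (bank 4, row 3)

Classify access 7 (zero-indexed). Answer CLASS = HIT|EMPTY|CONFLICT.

step 0: bank1 None->8 [EMPTY]
step 1: bank1 8->8 [HIT]
step 2: bank3 None->8 [EMPTY]
step 3: bank0 None->11 [EMPTY]
step 4: bank1 8->14 [CONFLICT]
step 5: bank0 11->4 [CONFLICT]
step 6: bank5 None->6 [EMPTY]
step 7: bank0 4->4 [HIT]
step 8: bank3 8->8 [HIT]
step 9: bank5 6->11 [CONFLICT]
step 10: bank5 11->11 [HIT]
step 11: bank3 8->14 [CONFLICT]
step 12: bank4 None->3 [EMPTY]

CLASS = HIT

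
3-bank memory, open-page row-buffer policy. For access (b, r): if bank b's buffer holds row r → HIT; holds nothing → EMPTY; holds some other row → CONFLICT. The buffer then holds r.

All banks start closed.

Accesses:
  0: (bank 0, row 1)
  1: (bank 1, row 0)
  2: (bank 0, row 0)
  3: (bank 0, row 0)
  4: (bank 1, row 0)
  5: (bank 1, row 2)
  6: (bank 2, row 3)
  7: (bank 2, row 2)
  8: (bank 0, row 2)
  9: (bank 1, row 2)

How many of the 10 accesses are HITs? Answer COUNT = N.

step 0: bank0 None->1 [EMPTY]
step 1: bank1 None->0 [EMPTY]
step 2: bank0 1->0 [CONFLICT]
step 3: bank0 0->0 [HIT]
step 4: bank1 0->0 [HIT]
step 5: bank1 0->2 [CONFLICT]
step 6: bank2 None->3 [EMPTY]
step 7: bank2 3->2 [CONFLICT]
step 8: bank0 0->2 [CONFLICT]
step 9: bank1 2->2 [HIT]

COUNT = 3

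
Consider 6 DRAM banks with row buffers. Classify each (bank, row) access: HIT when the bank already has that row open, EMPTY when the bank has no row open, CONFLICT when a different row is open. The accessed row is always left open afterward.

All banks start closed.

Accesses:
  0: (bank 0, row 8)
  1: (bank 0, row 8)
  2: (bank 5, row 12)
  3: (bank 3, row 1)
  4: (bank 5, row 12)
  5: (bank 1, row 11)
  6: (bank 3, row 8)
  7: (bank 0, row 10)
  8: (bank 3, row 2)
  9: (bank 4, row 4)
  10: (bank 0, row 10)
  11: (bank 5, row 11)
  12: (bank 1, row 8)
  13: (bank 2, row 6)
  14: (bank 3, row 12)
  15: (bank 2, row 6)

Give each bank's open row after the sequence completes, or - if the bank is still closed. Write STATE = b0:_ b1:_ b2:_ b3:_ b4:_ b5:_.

STATE = b0:10 b1:8 b2:6 b3:12 b4:4 b5:11

#0 (0,8) E
#1 (0,8) H  (was 8)
#2 (5,12) E
#3 (3,1) E
#4 (5,12) H  (was 12)
#5 (1,11) E
#6 (3,8) C  (was 1)
#7 (0,10) C  (was 8)
#8 (3,2) C  (was 8)
#9 (4,4) E
#10 (0,10) H  (was 10)
#11 (5,11) C  (was 12)
#12 (1,8) C  (was 11)
#13 (2,6) E
#14 (3,12) C  (was 2)
#15 (2,6) H  (was 6)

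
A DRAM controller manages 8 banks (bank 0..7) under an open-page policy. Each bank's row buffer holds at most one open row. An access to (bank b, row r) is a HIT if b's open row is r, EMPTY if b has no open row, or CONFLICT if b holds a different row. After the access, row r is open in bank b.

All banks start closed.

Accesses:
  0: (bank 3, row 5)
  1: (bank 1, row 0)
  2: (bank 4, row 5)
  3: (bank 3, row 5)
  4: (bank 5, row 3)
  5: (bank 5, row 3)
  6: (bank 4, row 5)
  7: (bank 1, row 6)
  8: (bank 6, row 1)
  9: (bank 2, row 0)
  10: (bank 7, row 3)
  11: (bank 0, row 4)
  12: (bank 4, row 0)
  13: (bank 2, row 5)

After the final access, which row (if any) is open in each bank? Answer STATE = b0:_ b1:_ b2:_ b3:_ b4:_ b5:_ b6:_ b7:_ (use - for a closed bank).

0: bank 3 row 5 — prev None → EMPTY
1: bank 1 row 0 — prev None → EMPTY
2: bank 4 row 5 — prev None → EMPTY
3: bank 3 row 5 — prev 5 → HIT
4: bank 5 row 3 — prev None → EMPTY
5: bank 5 row 3 — prev 3 → HIT
6: bank 4 row 5 — prev 5 → HIT
7: bank 1 row 6 — prev 0 → CONFLICT
8: bank 6 row 1 — prev None → EMPTY
9: bank 2 row 0 — prev None → EMPTY
10: bank 7 row 3 — prev None → EMPTY
11: bank 0 row 4 — prev None → EMPTY
12: bank 4 row 0 — prev 5 → CONFLICT
13: bank 2 row 5 — prev 0 → CONFLICT

STATE = b0:4 b1:6 b2:5 b3:5 b4:0 b5:3 b6:1 b7:3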